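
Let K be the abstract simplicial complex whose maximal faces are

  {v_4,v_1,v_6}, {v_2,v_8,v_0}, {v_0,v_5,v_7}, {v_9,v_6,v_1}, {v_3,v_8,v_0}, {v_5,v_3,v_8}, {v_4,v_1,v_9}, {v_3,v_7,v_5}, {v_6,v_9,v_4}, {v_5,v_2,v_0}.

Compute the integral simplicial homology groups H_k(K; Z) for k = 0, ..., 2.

Fix the vertex order v_0 < v_1 < v_2 < v_3 < v_4 < v_5 < v_6 < v_7 < v_8 < v_9 and write every simplex with vertices in increasing order. Then dim K = 2 and the simplices of K are:

  0-simplices (10): [v_0], [v_1], [v_2], [v_3], [v_4], [v_5], [v_6], [v_7], [v_8], [v_9]
  1-simplices (18): (18 of them)
  2-simplices (10): [v_0,v_2,v_5], [v_0,v_2,v_8], [v_0,v_3,v_8], [v_0,v_5,v_7], [v_1,v_4,v_6], [v_1,v_4,v_9], [v_1,v_6,v_9], [v_3,v_5,v_7], [v_3,v_5,v_8], [v_4,v_6,v_9]

Hence C_0 ≅ Z^10, C_1 ≅ Z^18, C_2 ≅ Z^10.

Boundary ∂_1: C_1 → C_0 maps an edge to its endpoints' difference, ∂[p,q] = q − p.
As a 10×18 matrix over Z this has rank 8, with invariant factors (1,1,1,1,1,1,1,1).

The boundary map ∂_2: C_2 → C_1 sends each 2-simplex [p,q,r] to [q,r] − [p,r] + [p,q]. For instance
  ∂[v_0,v_2,v_5] = [v_2,v_5] − [v_0,v_5] + [v_0,v_2],
  ∂[v_1,v_6,v_9] = [v_6,v_9] − [v_1,v_9] + [v_1,v_6].
This gives a 18×10 integer matrix of rank 9; reducing to Smith normal form yields diagonal entries (1,1,1,1,1,1,1,1,1).

Reading off H_k = ker ∂_k / im ∂_{k+1}:

  H_0: rank C_0 − rank ∂_1 = 10 − 8 = 2, and the invariant factors of ∂_1 are all 1, so H_0 = Z^2.
  H_1: rank ker ∂_1 − rank ∂_2 = (18 − 8) − 9 = 1, and the invariant factors of ∂_2 are all 1, so H_1 = Z.
  H_2: rank ker ∂_2 − rank ∂_3 = (10 − 9) − 0 = 1, and there is no ∂_3, so H_2 = Z.

H_0 = Z^2,  H_1 = Z,  H_2 = Z.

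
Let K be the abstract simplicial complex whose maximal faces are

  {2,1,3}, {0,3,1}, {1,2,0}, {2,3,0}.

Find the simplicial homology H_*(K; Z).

K has 4 vertices, 6 edges, 4 triangles.
rank ∂_0 = 0, rank ∂_1 = 3 ⇒ b_0 = 4 − 0 − 3 = 1; all invariant factors of ∂_1 are 1 so no torsion. So H_0 ≅ Z.
rank ∂_1 = 3, rank ∂_2 = 3 ⇒ b_1 = 6 − 3 − 3 = 0; all invariant factors of ∂_2 are 1 so no torsion. So H_1 ≅ 0.
rank ∂_2 = 3, rank ∂_3 = 0 ⇒ b_2 = 4 − 3 − 0 = 1. So H_2 ≅ Z.

H_0 = Z,  H_1 = 0,  H_2 = Z.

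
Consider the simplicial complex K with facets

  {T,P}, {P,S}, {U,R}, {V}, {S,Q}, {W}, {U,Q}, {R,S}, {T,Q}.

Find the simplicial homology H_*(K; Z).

Order the vertices as P < Q < R < S < T < U < V < W. Listing each simplex with vertices in this order, K has dimension 1 with simplices:

  0-simplices (8): P, Q, R, S, T, U, V, W
  1-simplices (7): PS, PT, QS, QT, QU, RS, RU

so the chain groups are C_0 ≅ Z^8, C_1 ≅ Z^7.

∂_1: C_1 → C_0 sends each edge [p,q] (with p < q) to q − p. For instance
  ∂QT = T − Q.
This gives a 8×7 integer matrix of rank 5; reducing to Smith normal form yields diagonal entries (1,1,1,1,1).

Computing H_k = (kernel of ∂_k) / (image of ∂_{k+1}):

  H_0: rank C_0 − rank ∂_1 = 8 − 5 = 3, and the invariant factors of ∂_1 are all 1, so H_0 ≅ Z^3.
  H_1: rank ker ∂_1 − rank ∂_2 = (7 − 5) − 0 = 2, and there is no ∂_2, so H_1 ≅ Z^2.

H_0 = Z^3,  H_1 = Z^2.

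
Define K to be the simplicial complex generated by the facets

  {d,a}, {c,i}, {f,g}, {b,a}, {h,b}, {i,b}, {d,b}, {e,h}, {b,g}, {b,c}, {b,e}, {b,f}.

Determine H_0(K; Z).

H_0 = Z.

We work with the vertex ordering a < b < c < d < e < f < g < h < i. The simplices of K, each written with vertices in increasing order, are:

  0-simplices (9): a, b, c, d, e, f, g, h, i
  1-simplices (12): ab, ad, bc, bd, be, bf, bg, bh, bi, ci, eh, fg

Hence C_0 ≅ Z^9, C_1 ≅ Z^12.

Boundary ∂_1: C_1 → C_0 maps an edge to its endpoints' difference, ∂[p,q] = q − p. For instance
  ∂ci = i − c.
The resulting 9×12 matrix has rank 8, and its Smith normal form has invariant factors (1,1,1,1,1,1,1,1).

From H_k ≅ ker(∂_k) / im(∂_{k+1}) we obtain:

  H_0: rank C_0 − rank ∂_1 = 9 − 8 = 1, and the invariant factors of ∂_1 are all 1, so H_0 ≅ Z.

(K is a triangulation of a wedge of 4 circles.)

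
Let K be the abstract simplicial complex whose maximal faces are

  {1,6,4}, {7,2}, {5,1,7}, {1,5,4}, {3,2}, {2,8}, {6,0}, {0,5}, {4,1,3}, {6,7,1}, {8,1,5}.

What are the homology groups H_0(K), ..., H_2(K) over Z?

H_0 ≅ Z,  H_1 ≅ Z^3,  H_2 = 0.

Fix the vertex order 0 < 1 < 2 < 3 < 4 < 5 < 6 < 7 < 8 and write every simplex with vertices in increasing order. Then dim K = 2 and the simplices of K are:

  0-simplices (9): [0], [1], [2], [3], [4], [5], [6], [7], [8]
  1-simplices (17): [0,5], [0,6], [1,3], [1,4], [1,5], [1,6], [1,7], [1,8], [2,3], [2,7], [2,8], [3,4], [4,5], [4,6], [5,7], [5,8], [6,7]
  2-simplices (6): [1,3,4], [1,4,5], [1,4,6], [1,5,7], [1,5,8], [1,6,7]

giving chain groups C_0 ≅ Z^9, C_1 ≅ Z^17, C_2 ≅ Z^6.

Boundary ∂_1: C_1 → C_0 sends each edge [p,q] (with p < q) to q − p. For instance
  ∂[6,7] = [7] − [6].
As a 9×17 matrix over Z this has rank 8, with invariant factors (1,1,1,1,1,1,1,1).

The boundary map ∂_2: C_2 → C_1 maps a triangle to the signed sum of its edges. For instance
  ∂[1,6,7] = [6,7] − [1,7] + [1,6],
  ∂[1,5,7] = [5,7] − [1,7] + [1,5].
The 17×6 boundary matrix has rank 6 and Smith normal form diag(1,1,1,1,1,1).

Now H_k = ker ∂_k / im ∂_{k+1}, so:

  H_0: rank C_0 − rank ∂_1 = 9 − 8 = 1, and the invariant factors of ∂_1 are all 1, so H_0 = Z.
  H_1: rank ker ∂_1 − rank ∂_2 = (17 − 8) − 6 = 3, and the invariant factors of ∂_2 are all 1, so H_1 = Z^3.
  H_2: rank ker ∂_2 − rank ∂_3 = (6 − 6) − 0 = 0, and there is no ∂_3, so H_2 = 0.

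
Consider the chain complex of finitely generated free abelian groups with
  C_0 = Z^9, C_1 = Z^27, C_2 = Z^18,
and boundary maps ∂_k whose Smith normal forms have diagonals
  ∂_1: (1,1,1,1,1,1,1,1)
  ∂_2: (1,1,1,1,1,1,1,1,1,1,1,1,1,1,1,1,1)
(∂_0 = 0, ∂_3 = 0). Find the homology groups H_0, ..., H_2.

H_0: b_0 = 9 − 0 − 8 = 1; torsion from ∂_1 factors > 1: none. So H_0 = Z.
H_1: b_1 = 27 − 8 − 17 = 2; torsion from ∂_2 factors > 1: none. So H_1 = Z^2.
H_2: b_2 = 18 − 17 − 0 = 1; torsion from ∂_3 factors > 1: none. So H_2 = Z.

H_0 = Z,  H_1 = Z^2,  H_2 = Z.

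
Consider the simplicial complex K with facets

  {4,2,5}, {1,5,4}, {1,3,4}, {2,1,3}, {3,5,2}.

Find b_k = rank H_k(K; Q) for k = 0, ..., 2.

b_0 = 1, b_1 = 1, b_2 = 0.

K has 5 vertices, 10 edges, 5 triangles.
rank ∂_0 = 0, rank ∂_1 = 4 ⇒ b_0 = 5 − 0 − 4 = 1; all invariant factors of ∂_1 are 1 so no torsion. So H_0 = Z.
rank ∂_1 = 4, rank ∂_2 = 5 ⇒ b_1 = 10 − 4 − 5 = 1; all invariant factors of ∂_2 are 1 so no torsion. So H_1 = Z.
rank ∂_2 = 5, rank ∂_3 = 0 ⇒ b_2 = 5 − 5 − 0 = 0. So H_2 = 0.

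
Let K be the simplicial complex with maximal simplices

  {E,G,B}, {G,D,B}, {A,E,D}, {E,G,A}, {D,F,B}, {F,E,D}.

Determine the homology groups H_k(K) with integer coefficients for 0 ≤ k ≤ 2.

H_0 ≅ Z,  H_1 ≅ Z,  H_2 = 0.

Take the total order A < B < D < E < F < G on the vertex set. Then K (dimension 2) consists of the simplices:

  0-simplices (6): A, B, D, E, F, G
  1-simplices (12): AD, AE, AG, BD, BE, BF, BG, DE, DF, DG, EF, EG
  2-simplices (6): ADE, AEG, BDF, BDG, BEG, DEF

Hence C_0 ≅ Z^6, C_1 ≅ Z^12, C_2 ≅ Z^6.

∂_1: C_1 → C_0 maps an edge to its endpoints' difference, ∂[p,q] = q − p. For instance
  ∂DF = F − D.
The 6×12 boundary matrix has rank 5 and Smith normal form diag(1,1,1,1,1).

∂_2: C_2 → C_1 acts by ∂[p,q,r] = [q,r] − [p,r] + [p,q]. For instance
  ∂DEF = EF − DF + DE,
  ∂BEG = EG − BG + BE.
As a 12×6 matrix over Z this has rank 6, with invariant factors (1,1,1,1,1,1).

From H_k ≅ ker(∂_k) / im(∂_{k+1}) we obtain:

  H_0: rank C_0 − rank ∂_1 = 6 − 5 = 1, and the invariant factors of ∂_1 are all 1, so H_0 ≅ Z.
  H_1: rank ker ∂_1 − rank ∂_2 = (12 − 5) − 6 = 1, and the invariant factors of ∂_2 are all 1, so H_1 ≅ Z.
  H_2: rank ker ∂_2 − rank ∂_3 = (6 − 6) − 0 = 0, and there is no ∂_3, so H_2 ≅ 0.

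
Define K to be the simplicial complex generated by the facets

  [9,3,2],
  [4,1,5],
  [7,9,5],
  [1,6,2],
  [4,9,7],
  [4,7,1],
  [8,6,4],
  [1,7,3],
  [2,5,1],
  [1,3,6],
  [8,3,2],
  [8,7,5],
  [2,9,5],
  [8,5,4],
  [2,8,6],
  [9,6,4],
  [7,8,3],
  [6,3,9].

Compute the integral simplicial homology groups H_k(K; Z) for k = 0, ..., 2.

We work with the vertex ordering 1 < 2 < 3 < 4 < 5 < 6 < 7 < 8 < 9. The simplices of K, each written with vertices in increasing order, are:

  0-simplices (9): [1], [2], [3], [4], [5], [6], [7], [8], [9]
  1-simplices (27): (27 of them)
  2-simplices (18): [1,2,5], [1,2,6], [1,3,6], [1,3,7], [1,4,5], [1,4,7], [2,3,8], [2,3,9], [2,5,9], [2,6,8], [3,6,9], [3,7,8], [4,5,8], [4,6,8], [4,6,9], [4,7,9], [5,7,8], [5,7,9]

giving chain groups C_0 ≅ Z^9, C_1 ≅ Z^27, C_2 ≅ Z^18.

Boundary ∂_1: C_1 → C_0 maps an edge to its endpoints' difference, ∂[p,q] = q − p.
The 9×27 boundary matrix has rank 8 and Smith normal form diag(1,1,1,1,1,1,1,1).

The boundary map ∂_2: C_2 → C_1 maps a triangle to the signed sum of its edges. For instance
  ∂[3,6,9] = [6,9] − [3,9] + [3,6],
  ∂[2,3,8] = [3,8] − [2,8] + [2,3].
The 27×18 boundary matrix has rank 18 and Smith normal form diag(1,1,1,1,1,1,1,1,1,1,1,1,1,1,1,1,1,2).

From H_k ≅ ker(∂_k) / im(∂_{k+1}) we obtain:

  H_0: rank C_0 − rank ∂_1 = 9 − 8 = 1, and the invariant factors of ∂_1 are all 1, so H_0 ≅ Z.
  H_1: rank ker ∂_1 − rank ∂_2 = (27 − 8) − 18 = 1, and ∂_2 has invariant factor 2 > 1, so H_1 ≅ Z ⊕ Z_2.
  H_2: rank ker ∂_2 − rank ∂_3 = (18 − 18) − 0 = 0, and there is no ∂_3, so H_2 ≅ 0.

As a check, the Euler characteristic is 9 − 27 + 18 = 0, which agrees with 1 − 1 + 0 = 0.
(K is a triangulation of the Klein bottle.)

H_0 = Z,  H_1 = Z ⊕ Z_2,  H_2 = 0.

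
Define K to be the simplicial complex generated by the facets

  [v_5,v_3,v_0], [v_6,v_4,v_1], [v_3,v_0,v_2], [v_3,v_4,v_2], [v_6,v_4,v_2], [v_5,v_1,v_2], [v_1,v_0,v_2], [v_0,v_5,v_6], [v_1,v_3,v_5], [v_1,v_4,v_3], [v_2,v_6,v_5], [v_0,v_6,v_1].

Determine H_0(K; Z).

Order the vertices as v_0 < v_1 < v_2 < v_3 < v_4 < v_5 < v_6. Listing each simplex with vertices in this order, K has dimension 2 with simplices:

  0-simplices (7): [v_0], [v_1], [v_2], [v_3], [v_4], [v_5], [v_6]
  1-simplices (18): (18 of them)
  2-simplices (12): (12 of them)

so the chain groups are C_0 ≅ Z^7, C_1 ≅ Z^18, C_2 ≅ Z^12.

Boundary ∂_1: C_1 → C_0 maps an edge to its endpoints' difference, ∂[p,q] = q − p. For instance
  ∂[v_1,v_6] = [v_6] − [v_1].
The resulting 7×18 matrix has rank 6, and its Smith normal form has invariant factors (1,1,1,1,1,1).

The boundary map ∂_2: C_2 → C_1 maps a triangle to the signed sum of its edges. For instance
  ∂[v_1,v_3,v_5] = [v_3,v_5] − [v_1,v_5] + [v_1,v_3],
  ∂[v_0,v_1,v_6] = [v_1,v_6] − [v_0,v_6] + [v_0,v_1].
As a 18×12 matrix over Z this has rank 12, with invariant factors (1,1,1,1,1,1,1,1,1,1,1,2).

Computing H_k = (kernel of ∂_k) / (image of ∂_{k+1}):

  H_0: rank C_0 − rank ∂_1 = 7 − 6 = 1, and the invariant factors of ∂_1 are all 1, so H_0 = Z.

(K is a triangulation of the real projective plane RP^2.)

H_0 = Z.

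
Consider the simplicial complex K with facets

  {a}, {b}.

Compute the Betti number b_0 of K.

b_0 = 2.

K has 2 vertices.
rank ∂_0 = 0, rank ∂_1 = 0 ⇒ b_0 = 2 − 0 − 0 = 2. So H_0 = Z^2.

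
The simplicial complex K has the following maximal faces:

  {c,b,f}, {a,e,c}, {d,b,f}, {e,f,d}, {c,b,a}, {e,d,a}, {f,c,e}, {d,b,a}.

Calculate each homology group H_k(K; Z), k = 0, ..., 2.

K has 6 vertices, 12 edges, 8 triangles.
rank ∂_0 = 0, rank ∂_1 = 5 ⇒ b_0 = 6 − 0 − 5 = 1; all invariant factors of ∂_1 are 1 so no torsion. So H_0 ≅ Z.
rank ∂_1 = 5, rank ∂_2 = 7 ⇒ b_1 = 12 − 5 − 7 = 0; all invariant factors of ∂_2 are 1 so no torsion. So H_1 ≅ 0.
rank ∂_2 = 7, rank ∂_3 = 0 ⇒ b_2 = 8 − 7 − 0 = 1. So H_2 ≅ Z.

H_0 = Z,  H_1 = 0,  H_2 = Z.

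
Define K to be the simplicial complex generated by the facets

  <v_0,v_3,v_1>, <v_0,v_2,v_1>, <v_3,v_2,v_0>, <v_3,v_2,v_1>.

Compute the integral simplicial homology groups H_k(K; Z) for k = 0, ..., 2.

H_0 ≅ Z,  H_1 = 0,  H_2 ≅ Z.

Order the vertices as v_0 < v_1 < v_2 < v_3. Listing each simplex with vertices in this order, K has dimension 2 with simplices:

  0-simplices (4): [v_0], [v_1], [v_2], [v_3]
  1-simplices (6): [v_0,v_1], [v_0,v_2], [v_0,v_3], [v_1,v_2], [v_1,v_3], [v_2,v_3]
  2-simplices (4): [v_0,v_1,v_2], [v_0,v_1,v_3], [v_0,v_2,v_3], [v_1,v_2,v_3]

so the chain groups are C_0 ≅ Z^4, C_1 ≅ Z^6, C_2 ≅ Z^4.

The boundary map ∂_1: C_1 → C_0 is given by ∂[p,q] = [q] − [p]. For instance
  ∂[v_0,v_1] = [v_1] − [v_0].
The 4×6 boundary matrix has rank 3 and Smith normal form diag(1,1,1).

The boundary map ∂_2: C_2 → C_1 sends each 2-simplex [p,q,r] to [q,r] − [p,r] + [p,q]. For instance
  ∂[v_0,v_1,v_3] = [v_1,v_3] − [v_0,v_3] + [v_0,v_1],
  ∂[v_1,v_2,v_3] = [v_2,v_3] − [v_1,v_3] + [v_1,v_2].
This gives a 6×4 integer matrix of rank 3; reducing to Smith normal form yields diagonal entries (1,1,1).

Now H_k = ker ∂_k / im ∂_{k+1}, so:

  H_0: rank C_0 − rank ∂_1 = 4 − 3 = 1, and the invariant factors of ∂_1 are all 1, so H_0 = Z.
  H_1: rank ker ∂_1 − rank ∂_2 = (6 − 3) − 3 = 0, and the invariant factors of ∂_2 are all 1, so H_1 = 0.
  H_2: rank ker ∂_2 − rank ∂_3 = (4 − 3) − 0 = 1, and there is no ∂_3, so H_2 = Z.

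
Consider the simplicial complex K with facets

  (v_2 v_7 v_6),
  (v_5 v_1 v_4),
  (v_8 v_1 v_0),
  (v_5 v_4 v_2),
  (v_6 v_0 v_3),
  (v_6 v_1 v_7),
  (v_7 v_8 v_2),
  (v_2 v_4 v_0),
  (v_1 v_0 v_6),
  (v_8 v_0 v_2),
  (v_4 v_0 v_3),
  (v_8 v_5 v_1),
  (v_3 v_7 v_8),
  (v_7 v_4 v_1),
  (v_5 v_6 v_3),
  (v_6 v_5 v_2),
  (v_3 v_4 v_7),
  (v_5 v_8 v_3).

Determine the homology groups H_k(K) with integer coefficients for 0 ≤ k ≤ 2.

H_0 ≅ Z,  H_1 ≅ Z^2,  H_2 ≅ Z.

K has 9 vertices, 27 edges, 18 triangles.
rank ∂_0 = 0, rank ∂_1 = 8 ⇒ b_0 = 9 − 0 − 8 = 1; all invariant factors of ∂_1 are 1 so no torsion. So H_0 = Z.
rank ∂_1 = 8, rank ∂_2 = 17 ⇒ b_1 = 27 − 8 − 17 = 2; all invariant factors of ∂_2 are 1 so no torsion. So H_1 = Z^2.
rank ∂_2 = 17, rank ∂_3 = 0 ⇒ b_2 = 18 − 17 − 0 = 1. So H_2 = Z.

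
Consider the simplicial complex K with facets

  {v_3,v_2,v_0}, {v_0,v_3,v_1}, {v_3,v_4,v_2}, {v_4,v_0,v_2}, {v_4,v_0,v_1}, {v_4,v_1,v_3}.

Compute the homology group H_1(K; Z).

H_1 = 0.

We work with the vertex ordering v_0 < v_1 < v_2 < v_3 < v_4. The simplices of K, each written with vertices in increasing order, are:

  0-simplices (5): [v_0], [v_1], [v_2], [v_3], [v_4]
  1-simplices (9): [v_0,v_1], [v_0,v_2], [v_0,v_3], [v_0,v_4], [v_1,v_3], [v_1,v_4], [v_2,v_3], [v_2,v_4], [v_3,v_4]
  2-simplices (6): [v_0,v_1,v_3], [v_0,v_1,v_4], [v_0,v_2,v_3], [v_0,v_2,v_4], [v_1,v_3,v_4], [v_2,v_3,v_4]

giving chain groups C_0 ≅ Z^5, C_1 ≅ Z^9, C_2 ≅ Z^6.

The boundary map ∂_1: C_1 → C_0 maps an edge to its endpoints' difference, ∂[p,q] = q − p. For instance
  ∂[v_0,v_2] = [v_2] − [v_0].
As a 5×9 matrix over Z this has rank 4, with invariant factors (1,1,1,1).

The boundary map ∂_2: C_2 → C_1 sends each 2-simplex [p,q,r] to [q,r] − [p,r] + [p,q]. For instance
  ∂[v_2,v_3,v_4] = [v_3,v_4] − [v_2,v_4] + [v_2,v_3],
  ∂[v_0,v_1,v_3] = [v_1,v_3] − [v_0,v_3] + [v_0,v_1].
This gives a 9×6 integer matrix of rank 5; reducing to Smith normal form yields diagonal entries (1,1,1,1,1).

Computing H_k = (kernel of ∂_k) / (image of ∂_{k+1}):

  H_1: rank ker ∂_1 − rank ∂_2 = (9 − 4) − 5 = 0, and the invariant factors of ∂_2 are all 1, so H_1 ≅ 0.

(K is a triangulation of the 2-sphere S^2.)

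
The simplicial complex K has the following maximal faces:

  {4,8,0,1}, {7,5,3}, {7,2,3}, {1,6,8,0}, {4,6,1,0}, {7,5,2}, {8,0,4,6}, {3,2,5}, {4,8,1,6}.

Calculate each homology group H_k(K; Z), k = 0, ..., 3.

K has 9 vertices, 16 edges, 14 triangles, 5 3-simplices.
rank ∂_0 = 0, rank ∂_1 = 7 ⇒ b_0 = 9 − 0 − 7 = 2; all invariant factors of ∂_1 are 1 so no torsion. So H_0 = Z^2.
rank ∂_1 = 7, rank ∂_2 = 9 ⇒ b_1 = 16 − 7 − 9 = 0; all invariant factors of ∂_2 are 1 so no torsion. So H_1 = 0.
rank ∂_2 = 9, rank ∂_3 = 4 ⇒ b_2 = 14 − 9 − 4 = 1; all invariant factors of ∂_3 are 1 so no torsion. So H_2 = Z.
rank ∂_3 = 4, rank ∂_4 = 0 ⇒ b_3 = 5 − 4 − 0 = 1. So H_3 = Z.

H_0 = Z^2,  H_1 = 0,  H_2 = Z,  H_3 = Z.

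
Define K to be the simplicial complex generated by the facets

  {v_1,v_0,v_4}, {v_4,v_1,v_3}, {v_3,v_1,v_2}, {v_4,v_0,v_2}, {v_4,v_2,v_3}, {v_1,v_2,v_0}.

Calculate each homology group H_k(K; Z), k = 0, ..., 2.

K has 5 vertices, 9 edges, 6 triangles.
rank ∂_0 = 0, rank ∂_1 = 4 ⇒ b_0 = 5 − 0 − 4 = 1; all invariant factors of ∂_1 are 1 so no torsion. So H_0 = Z.
rank ∂_1 = 4, rank ∂_2 = 5 ⇒ b_1 = 9 − 4 − 5 = 0; all invariant factors of ∂_2 are 1 so no torsion. So H_1 = 0.
rank ∂_2 = 5, rank ∂_3 = 0 ⇒ b_2 = 6 − 5 − 0 = 1. So H_2 = Z.

H_0 ≅ Z,  H_1 = 0,  H_2 ≅ Z.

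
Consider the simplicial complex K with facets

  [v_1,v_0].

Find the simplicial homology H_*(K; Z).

Take the total order v_0 < v_1 on the vertex set. Then K (dimension 1) consists of the simplices:

  0-simplices (2): [v_0], [v_1]
  1-simplices (1): [v_0,v_1]

Hence C_0 ≅ Z^2, C_1 ≅ Z^1.

∂_1: C_1 → C_0 maps an edge to its endpoints' difference, ∂[p,q] = q − p.
As a 2×1 matrix over Z this has rank 1, with invariant factors (1).

Computing H_k = (kernel of ∂_k) / (image of ∂_{k+1}):

  H_0: rank C_0 − rank ∂_1 = 2 − 1 = 1, and the invariant factors of ∂_1 are all 1, so H_0 = Z.
  H_1: rank ker ∂_1 − rank ∂_2 = (1 − 1) − 0 = 0, and there is no ∂_2, so H_1 = 0.

H_0 ≅ Z,  H_1 = 0.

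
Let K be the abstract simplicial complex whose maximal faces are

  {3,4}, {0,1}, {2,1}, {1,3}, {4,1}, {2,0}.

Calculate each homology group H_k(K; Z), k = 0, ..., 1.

H_0 ≅ Z,  H_1 ≅ Z^2.

We work with the vertex ordering 0 < 1 < 2 < 3 < 4. The simplices of K, each written with vertices in increasing order, are:

  0-simplices (5): [0], [1], [2], [3], [4]
  1-simplices (6): [0,1], [0,2], [1,2], [1,3], [1,4], [3,4]

giving chain groups C_0 ≅ Z^5, C_1 ≅ Z^6.

Boundary ∂_1: C_1 → C_0 is given by ∂[p,q] = [q] − [p]. For instance
  ∂[3,4] = [4] − [3].
This gives a 5×6 integer matrix of rank 4; reducing to Smith normal form yields diagonal entries (1,1,1,1).

Computing H_k = (kernel of ∂_k) / (image of ∂_{k+1}):

  H_0: rank C_0 − rank ∂_1 = 5 − 4 = 1, and the invariant factors of ∂_1 are all 1, so H_0 = Z.
  H_1: rank ker ∂_1 − rank ∂_2 = (6 − 4) − 0 = 2, and there is no ∂_2, so H_1 = Z^2.

As a check, the Euler characteristic is 5 − 6 = -1, which agrees with 1 − 2 = -1.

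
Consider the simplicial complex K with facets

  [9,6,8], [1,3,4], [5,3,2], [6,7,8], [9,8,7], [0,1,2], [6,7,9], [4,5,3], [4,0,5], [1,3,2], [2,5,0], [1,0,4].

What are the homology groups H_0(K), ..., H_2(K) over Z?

Take the total order 0 < 1 < 2 < 3 < 4 < 5 < 6 < 7 < 8 < 9 on the vertex set. Then K (dimension 2) consists of the simplices:

  0-simplices (10): [0], [1], [2], [3], [4], [5], [6], [7], [8], [9]
  1-simplices (18): [0,1], [0,2], [0,4], [0,5], [1,2], [1,3], [1,4], [2,3], [2,5], [3,4], [3,5], [4,5], [6,7], [6,8], [6,9], [7,8], [7,9], [8,9]
  2-simplices (12): [0,1,2], [0,1,4], [0,2,5], [0,4,5], [1,2,3], [1,3,4], [2,3,5], [3,4,5], [6,7,8], [6,7,9], [6,8,9], [7,8,9]

Hence C_0 ≅ Z^10, C_1 ≅ Z^18, C_2 ≅ Z^12.

∂_1: C_1 → C_0 is given by ∂[p,q] = [q] − [p]. For instance
  ∂[1,3] = [3] − [1].
The 10×18 boundary matrix has rank 8 and Smith normal form diag(1,1,1,1,1,1,1,1).

Boundary ∂_2: C_2 → C_1 acts by ∂[p,q,r] = [q,r] − [p,r] + [p,q]. For instance
  ∂[0,1,4] = [1,4] − [0,4] + [0,1],
  ∂[6,7,9] = [7,9] − [6,9] + [6,7].
The resulting 18×12 matrix has rank 10, and its Smith normal form has invariant factors (1,1,1,1,1,1,1,1,1,1).

Computing H_k = (kernel of ∂_k) / (image of ∂_{k+1}):

  H_0: rank C_0 − rank ∂_1 = 10 − 8 = 2, and the invariant factors of ∂_1 are all 1, so H_0 = Z^2.
  H_1: rank ker ∂_1 − rank ∂_2 = (18 − 8) − 10 = 0, and the invariant factors of ∂_2 are all 1, so H_1 = 0.
  H_2: rank ker ∂_2 − rank ∂_3 = (12 − 10) − 0 = 2, and there is no ∂_3, so H_2 = Z^2.

As a check, the Euler characteristic is 10 − 18 + 12 = 4, which agrees with 2 − 0 + 2 = 4.

H_0 ≅ Z^2,  H_1 = 0,  H_2 ≅ Z^2.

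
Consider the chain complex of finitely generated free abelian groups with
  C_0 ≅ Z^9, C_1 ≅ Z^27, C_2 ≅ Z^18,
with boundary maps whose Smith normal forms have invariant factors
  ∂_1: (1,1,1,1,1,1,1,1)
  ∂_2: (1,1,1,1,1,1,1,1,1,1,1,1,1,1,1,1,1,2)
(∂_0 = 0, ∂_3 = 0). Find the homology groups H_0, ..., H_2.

H_0 ≅ Z,  H_1 ≅ Z ⊕ Z/2Z,  H_2 = 0.

H_0: b_0 = 9 − 0 − 8 = 1; torsion from ∂_1 factors > 1: none. So H_0 ≅ Z.
H_1: b_1 = 27 − 8 − 18 = 1; torsion from ∂_2 factors > 1: [2]. So H_1 ≅ Z ⊕ Z/2Z.
H_2: b_2 = 18 − 18 − 0 = 0; torsion from ∂_3 factors > 1: none. So H_2 ≅ 0.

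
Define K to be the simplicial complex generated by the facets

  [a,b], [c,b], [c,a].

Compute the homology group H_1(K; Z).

H_1 ≅ Z.

Take the total order a < b < c on the vertex set. Then K (dimension 1) consists of the simplices:

  0-simplices (3): a, b, c
  1-simplices (3): ab, ac, bc

giving chain groups C_0 ≅ Z^3, C_1 ≅ Z^3.

Boundary ∂_1: C_1 → C_0 maps an edge to its endpoints' difference, ∂[p,q] = q − p.
The resulting 3×3 matrix has rank 2, and its Smith normal form has invariant factors (1,1).

Computing H_k = (kernel of ∂_k) / (image of ∂_{k+1}):

  H_1: rank ker ∂_1 − rank ∂_2 = (3 − 2) − 0 = 1, and there is no ∂_2, so H_1 = Z.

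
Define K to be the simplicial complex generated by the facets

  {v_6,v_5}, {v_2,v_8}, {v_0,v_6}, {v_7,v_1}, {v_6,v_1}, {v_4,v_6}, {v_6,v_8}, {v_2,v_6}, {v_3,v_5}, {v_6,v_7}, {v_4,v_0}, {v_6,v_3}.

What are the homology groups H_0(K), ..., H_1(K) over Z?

Take the total order v_0 < v_1 < v_2 < v_3 < v_4 < v_5 < v_6 < v_7 < v_8 on the vertex set. Then K (dimension 1) consists of the simplices:

  0-simplices (9): [v_0], [v_1], [v_2], [v_3], [v_4], [v_5], [v_6], [v_7], [v_8]
  1-simplices (12): [v_0,v_4], [v_0,v_6], [v_1,v_6], [v_1,v_7], [v_2,v_6], [v_2,v_8], [v_3,v_5], [v_3,v_6], [v_4,v_6], [v_5,v_6], [v_6,v_7], [v_6,v_8]

Hence C_0 ≅ Z^9, C_1 ≅ Z^12.

The boundary map ∂_1: C_1 → C_0 maps an edge to its endpoints' difference, ∂[p,q] = q − p. For instance
  ∂[v_0,v_4] = [v_4] − [v_0].
The 9×12 boundary matrix has rank 8 and Smith normal form diag(1,1,1,1,1,1,1,1).

Computing H_k = (kernel of ∂_k) / (image of ∂_{k+1}):

  H_0: rank C_0 − rank ∂_1 = 9 − 8 = 1, and the invariant factors of ∂_1 are all 1, so H_0 = Z.
  H_1: rank ker ∂_1 − rank ∂_2 = (12 − 8) − 0 = 4, and there is no ∂_2, so H_1 = Z^4.

As a check, the Euler characteristic is 9 − 12 = -3, which agrees with 1 − 4 = -3.
(K is a triangulation of a wedge of 4 circles.)

H_0 ≅ Z,  H_1 ≅ Z^4.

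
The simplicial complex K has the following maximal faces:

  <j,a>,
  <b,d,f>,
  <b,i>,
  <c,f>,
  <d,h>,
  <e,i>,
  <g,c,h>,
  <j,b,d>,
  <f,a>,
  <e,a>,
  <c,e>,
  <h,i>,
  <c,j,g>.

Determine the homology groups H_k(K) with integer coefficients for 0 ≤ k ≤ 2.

H_0 = Z,  H_1 = Z^6,  H_2 = 0.

We work with the vertex ordering a < b < c < d < e < f < g < h < i < j. The simplices of K, each written with vertices in increasing order, are:

  0-simplices (10): a, b, c, d, e, f, g, h, i, j
  1-simplices (19): ae, af, aj, bd, bf, bi, bj, ce, cf, cg, ch, cj, df, dh, dj, ei, gh, gj, hi
  2-simplices (4): bdf, bdj, cgh, cgj

so the chain groups are C_0 ≅ Z^10, C_1 ≅ Z^19, C_2 ≅ Z^4.

The boundary map ∂_1: C_1 → C_0 sends each edge [p,q] (with p < q) to q − p.
The resulting 10×19 matrix has rank 9, and its Smith normal form has invariant factors (1,1,1,1,1,1,1,1,1).

∂_2: C_2 → C_1 sends each 2-simplex [p,q,r] to [q,r] − [p,r] + [p,q]. For instance
  ∂cgh = gh − ch + cg,
  ∂bdf = df − bf + bd.
The resulting 19×4 matrix has rank 4, and its Smith normal form has invariant factors (1,1,1,1).

Reading off H_k = ker ∂_k / im ∂_{k+1}:

  H_0: rank C_0 − rank ∂_1 = 10 − 9 = 1, and the invariant factors of ∂_1 are all 1, so H_0 = Z.
  H_1: rank ker ∂_1 − rank ∂_2 = (19 − 9) − 4 = 6, and the invariant factors of ∂_2 are all 1, so H_1 = Z^6.
  H_2: rank ker ∂_2 − rank ∂_3 = (4 − 4) − 0 = 0, and there is no ∂_3, so H_2 = 0.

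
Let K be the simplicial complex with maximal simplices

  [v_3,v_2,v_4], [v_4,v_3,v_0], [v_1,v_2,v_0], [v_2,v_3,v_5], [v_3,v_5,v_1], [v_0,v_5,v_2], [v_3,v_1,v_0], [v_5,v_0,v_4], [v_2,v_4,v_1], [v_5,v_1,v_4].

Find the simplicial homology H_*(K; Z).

H_0 ≅ Z,  H_1 ≅ Z/2,  H_2 = 0.

Fix the vertex order v_0 < v_1 < v_2 < v_3 < v_4 < v_5 and write every simplex with vertices in increasing order. Then dim K = 2 and the simplices of K are:

  0-simplices (6): [v_0], [v_1], [v_2], [v_3], [v_4], [v_5]
  1-simplices (15): (15 of them)
  2-simplices (10): [v_0,v_1,v_2], [v_0,v_1,v_3], [v_0,v_2,v_5], [v_0,v_3,v_4], [v_0,v_4,v_5], [v_1,v_2,v_4], [v_1,v_3,v_5], [v_1,v_4,v_5], [v_2,v_3,v_4], [v_2,v_3,v_5]

Hence C_0 ≅ Z^6, C_1 ≅ Z^15, C_2 ≅ Z^10.

The boundary map ∂_1: C_1 → C_0 sends each edge [p,q] (with p < q) to q − p. For instance
  ∂[v_1,v_2] = [v_2] − [v_1].
This gives a 6×15 integer matrix of rank 5; reducing to Smith normal form yields diagonal entries (1,1,1,1,1).

Boundary ∂_2: C_2 → C_1 maps a triangle to the signed sum of its edges. For instance
  ∂[v_0,v_4,v_5] = [v_4,v_5] − [v_0,v_5] + [v_0,v_4],
  ∂[v_0,v_1,v_2] = [v_1,v_2] − [v_0,v_2] + [v_0,v_1].
As a 15×10 matrix over Z this has rank 10, with invariant factors (1,1,1,1,1,1,1,1,1,2).

From H_k ≅ ker(∂_k) / im(∂_{k+1}) we obtain:

  H_0: rank C_0 − rank ∂_1 = 6 − 5 = 1, and the invariant factors of ∂_1 are all 1, so H_0 ≅ Z.
  H_1: rank ker ∂_1 − rank ∂_2 = (15 − 5) − 10 = 0, and ∂_2 has invariant factor 2 > 1, so H_1 ≅ Z/2.
  H_2: rank ker ∂_2 − rank ∂_3 = (10 − 10) − 0 = 0, and there is no ∂_3, so H_2 ≅ 0.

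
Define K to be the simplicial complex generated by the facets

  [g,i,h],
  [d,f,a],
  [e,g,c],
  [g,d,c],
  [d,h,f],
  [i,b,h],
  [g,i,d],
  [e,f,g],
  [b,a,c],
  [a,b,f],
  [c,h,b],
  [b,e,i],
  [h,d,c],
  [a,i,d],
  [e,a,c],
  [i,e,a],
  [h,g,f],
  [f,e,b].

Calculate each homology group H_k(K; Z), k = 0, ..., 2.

We work with the vertex ordering a < b < c < d < e < f < g < h < i. The simplices of K, each written with vertices in increasing order, are:

  0-simplices (9): a, b, c, d, e, f, g, h, i
  1-simplices (27): ab, ac, ad, ae, af, ai, bc, be, bf, bh, bi, cd, ce, cg, ch, df, dg, dh, di, ef, eg, ei, fg, fh, gh, gi, hi
  2-simplices (18): abc, abf, ace, adf, adi, aei, bch, bef, bei, bhi, cdg, cdh, ceg, dfh, dgi, efg, fgh, ghi

so the chain groups are C_0 ≅ Z^9, C_1 ≅ Z^27, C_2 ≅ Z^18.

Boundary ∂_1: C_1 → C_0 maps an edge to its endpoints' difference, ∂[p,q] = q − p. For instance
  ∂af = f − a.
As a 9×27 matrix over Z this has rank 8, with invariant factors (1,1,1,1,1,1,1,1).

Boundary ∂_2: C_2 → C_1 sends each 2-simplex [p,q,r] to [q,r] − [p,r] + [p,q]. For instance
  ∂abc = bc − ac + ab,
  ∂bei = ei − bi + be.
The resulting 27×18 matrix has rank 18, and its Smith normal form has invariant factors (1,1,1,1,1,1,1,1,1,1,1,1,1,1,1,1,1,2).

From H_k ≅ ker(∂_k) / im(∂_{k+1}) we obtain:

  H_0: rank C_0 − rank ∂_1 = 9 − 8 = 1, and the invariant factors of ∂_1 are all 1, so H_0 = Z.
  H_1: rank ker ∂_1 − rank ∂_2 = (27 − 8) − 18 = 1, and ∂_2 has invariant factor 2 > 1, so H_1 = Z ⊕ Z/2.
  H_2: rank ker ∂_2 − rank ∂_3 = (18 − 18) − 0 = 0, and there is no ∂_3, so H_2 = 0.

As a check, the Euler characteristic is 9 − 27 + 18 = 0, which agrees with 1 − 1 + 0 = 0.
(K is a triangulation of the Klein bottle.)

H_0 ≅ Z,  H_1 ≅ Z ⊕ Z/2,  H_2 = 0.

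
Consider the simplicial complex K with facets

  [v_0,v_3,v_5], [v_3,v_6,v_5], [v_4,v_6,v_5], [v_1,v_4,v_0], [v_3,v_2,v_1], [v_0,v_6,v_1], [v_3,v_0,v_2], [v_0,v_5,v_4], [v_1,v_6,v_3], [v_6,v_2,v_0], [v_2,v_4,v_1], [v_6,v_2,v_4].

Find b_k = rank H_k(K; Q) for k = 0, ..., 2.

K has 7 vertices, 18 edges, 12 triangles.
rank ∂_0 = 0, rank ∂_1 = 6 ⇒ b_0 = 7 − 0 − 6 = 1; all invariant factors of ∂_1 are 1 so no torsion. So H_0 ≅ Z.
rank ∂_1 = 6, rank ∂_2 = 12 ⇒ b_1 = 18 − 6 − 12 = 0; ∂_2 has invariant factor(s) [2] giving torsion. So H_1 ≅ Z/2Z.
rank ∂_2 = 12, rank ∂_3 = 0 ⇒ b_2 = 12 − 12 − 0 = 0. So H_2 ≅ 0.

b_0 = 1, b_1 = 0, b_2 = 0.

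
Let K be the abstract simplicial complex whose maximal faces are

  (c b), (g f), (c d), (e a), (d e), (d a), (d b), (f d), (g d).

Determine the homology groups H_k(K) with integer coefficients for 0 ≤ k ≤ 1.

We work with the vertex ordering a < b < c < d < e < f < g. The simplices of K, each written with vertices in increasing order, are:

  0-simplices (7): a, b, c, d, e, f, g
  1-simplices (9): ad, ae, bc, bd, cd, de, df, dg, fg

so the chain groups are C_0 ≅ Z^7, C_1 ≅ Z^9.

Boundary ∂_1: C_1 → C_0 maps an edge to its endpoints' difference, ∂[p,q] = q − p. For instance
  ∂ae = e − a.
The resulting 7×9 matrix has rank 6, and its Smith normal form has invariant factors (1,1,1,1,1,1).

From H_k ≅ ker(∂_k) / im(∂_{k+1}) we obtain:

  H_0: rank C_0 − rank ∂_1 = 7 − 6 = 1, and the invariant factors of ∂_1 are all 1, so H_0 = Z.
  H_1: rank ker ∂_1 − rank ∂_2 = (9 − 6) − 0 = 3, and there is no ∂_2, so H_1 = Z^3.

(K is a triangulation of a wedge of 3 circles.)

H_0 ≅ Z,  H_1 ≅ Z^3.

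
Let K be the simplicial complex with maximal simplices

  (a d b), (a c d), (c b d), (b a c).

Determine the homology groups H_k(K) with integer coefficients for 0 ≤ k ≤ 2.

H_0 = Z,  H_1 = 0,  H_2 = Z.

We work with the vertex ordering a < b < c < d. The simplices of K, each written with vertices in increasing order, are:

  0-simplices (4): a, b, c, d
  1-simplices (6): ab, ac, ad, bc, bd, cd
  2-simplices (4): abc, abd, acd, bcd

so the chain groups are C_0 ≅ Z^4, C_1 ≅ Z^6, C_2 ≅ Z^4.

∂_1: C_1 → C_0 is given by ∂[p,q] = [q] − [p].
The 4×6 boundary matrix has rank 3 and Smith normal form diag(1,1,1).

Boundary ∂_2: C_2 → C_1 acts by ∂[p,q,r] = [q,r] − [p,r] + [p,q]. For instance
  ∂bcd = cd − bd + bc,
  ∂acd = cd − ad + ac.
As a 6×4 matrix over Z this has rank 3, with invariant factors (1,1,1).

Reading off H_k = ker ∂_k / im ∂_{k+1}:

  H_0: rank C_0 − rank ∂_1 = 4 − 3 = 1, and the invariant factors of ∂_1 are all 1, so H_0 ≅ Z.
  H_1: rank ker ∂_1 − rank ∂_2 = (6 − 3) − 3 = 0, and the invariant factors of ∂_2 are all 1, so H_1 ≅ 0.
  H_2: rank ker ∂_2 − rank ∂_3 = (4 − 3) − 0 = 1, and there is no ∂_3, so H_2 ≅ Z.

(K is a triangulation of the 2-sphere S^2.)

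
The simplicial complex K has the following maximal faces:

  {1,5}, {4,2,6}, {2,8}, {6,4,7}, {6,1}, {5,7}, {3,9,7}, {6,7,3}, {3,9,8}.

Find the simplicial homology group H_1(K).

H_1 ≅ Z^2.

We work with the vertex ordering 1 < 2 < 3 < 4 < 5 < 6 < 7 < 8 < 9. The simplices of K, each written with vertices in increasing order, are:

  0-simplices (9): [1], [2], [3], [4], [5], [6], [7], [8], [9]
  1-simplices (15): [1,5], [1,6], [2,4], [2,6], [2,8], [3,6], [3,7], [3,8], [3,9], [4,6], [4,7], [5,7], [6,7], [7,9], [8,9]
  2-simplices (5): [2,4,6], [3,6,7], [3,7,9], [3,8,9], [4,6,7]

so the chain groups are C_0 ≅ Z^9, C_1 ≅ Z^15, C_2 ≅ Z^5.

∂_1: C_1 → C_0 sends each edge [p,q] (with p < q) to q − p.
As a 9×15 matrix over Z this has rank 8, with invariant factors (1,1,1,1,1,1,1,1).

∂_2: C_2 → C_1 sends each 2-simplex [p,q,r] to [q,r] − [p,r] + [p,q]. For instance
  ∂[2,4,6] = [4,6] − [2,6] + [2,4],
  ∂[4,6,7] = [6,7] − [4,7] + [4,6].
The resulting 15×5 matrix has rank 5, and its Smith normal form has invariant factors (1,1,1,1,1).

From H_k ≅ ker(∂_k) / im(∂_{k+1}) we obtain:

  H_1: rank ker ∂_1 − rank ∂_2 = (15 − 8) − 5 = 2, and the invariant factors of ∂_2 are all 1, so H_1 ≅ Z^2.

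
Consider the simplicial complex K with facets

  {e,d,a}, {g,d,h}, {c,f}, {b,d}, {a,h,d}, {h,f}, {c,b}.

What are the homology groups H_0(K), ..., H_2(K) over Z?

H_0 ≅ Z,  H_1 ≅ Z,  H_2 = 0.

Order the vertices as a < b < c < d < e < f < g < h. Listing each simplex with vertices in this order, K has dimension 2 with simplices:

  0-simplices (8): a, b, c, d, e, f, g, h
  1-simplices (11): ad, ae, ah, bc, bd, cf, de, dg, dh, fh, gh
  2-simplices (3): ade, adh, dgh

so the chain groups are C_0 ≅ Z^8, C_1 ≅ Z^11, C_2 ≅ Z^3.

∂_1: C_1 → C_0 sends each edge [p,q] (with p < q) to q − p.
As a 8×11 matrix over Z this has rank 7, with invariant factors (1,1,1,1,1,1,1).

The boundary map ∂_2: C_2 → C_1 maps a triangle to the signed sum of its edges. For instance
  ∂dgh = gh − dh + dg,
  ∂adh = dh − ah + ad.
The 11×3 boundary matrix has rank 3 and Smith normal form diag(1,1,1).

Computing H_k = (kernel of ∂_k) / (image of ∂_{k+1}):

  H_0: rank C_0 − rank ∂_1 = 8 − 7 = 1, and the invariant factors of ∂_1 are all 1, so H_0 ≅ Z.
  H_1: rank ker ∂_1 − rank ∂_2 = (11 − 7) − 3 = 1, and the invariant factors of ∂_2 are all 1, so H_1 ≅ Z.
  H_2: rank ker ∂_2 − rank ∂_3 = (3 − 3) − 0 = 0, and there is no ∂_3, so H_2 ≅ 0.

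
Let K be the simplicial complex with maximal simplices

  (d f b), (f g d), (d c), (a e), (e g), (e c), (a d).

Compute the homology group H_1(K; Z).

H_1 ≅ Z^2.

Fix the vertex order a < b < c < d < e < f < g and write every simplex with vertices in increasing order. Then dim K = 2 and the simplices of K are:

  0-simplices (7): a, b, c, d, e, f, g
  1-simplices (10): ad, ae, bd, bf, cd, ce, df, dg, eg, fg
  2-simplices (2): bdf, dfg

so the chain groups are C_0 ≅ Z^7, C_1 ≅ Z^10, C_2 ≅ Z^2.

∂_1: C_1 → C_0 maps an edge to its endpoints' difference, ∂[p,q] = q − p. For instance
  ∂df = f − d.
As a 7×10 matrix over Z this has rank 6, with invariant factors (1,1,1,1,1,1).

The boundary map ∂_2: C_2 → C_1 sends each 2-simplex [p,q,r] to [q,r] − [p,r] + [p,q]. For instance
  ∂dfg = fg − dg + df,
  ∂bdf = df − bf + bd.
As a 10×2 matrix over Z this has rank 2, with invariant factors (1,1).

From H_k ≅ ker(∂_k) / im(∂_{k+1}) we obtain:

  H_1: rank ker ∂_1 − rank ∂_2 = (10 − 6) − 2 = 2, and the invariant factors of ∂_2 are all 1, so H_1 = Z^2.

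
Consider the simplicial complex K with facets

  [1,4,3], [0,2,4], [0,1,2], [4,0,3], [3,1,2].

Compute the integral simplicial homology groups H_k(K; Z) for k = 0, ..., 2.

H_0 = Z,  H_1 = Z,  H_2 = 0.

K has 5 vertices, 10 edges, 5 triangles.
rank ∂_0 = 0, rank ∂_1 = 4 ⇒ b_0 = 5 − 0 − 4 = 1; all invariant factors of ∂_1 are 1 so no torsion. So H_0 ≅ Z.
rank ∂_1 = 4, rank ∂_2 = 5 ⇒ b_1 = 10 − 4 − 5 = 1; all invariant factors of ∂_2 are 1 so no torsion. So H_1 ≅ Z.
rank ∂_2 = 5, rank ∂_3 = 0 ⇒ b_2 = 5 − 5 − 0 = 0. So H_2 ≅ 0.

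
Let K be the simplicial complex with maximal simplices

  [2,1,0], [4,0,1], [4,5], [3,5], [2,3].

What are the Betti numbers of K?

We work with the vertex ordering 0 < 1 < 2 < 3 < 4 < 5. The simplices of K, each written with vertices in increasing order, are:

  0-simplices (6): [0], [1], [2], [3], [4], [5]
  1-simplices (8): [0,1], [0,2], [0,4], [1,2], [1,4], [2,3], [3,5], [4,5]
  2-simplices (2): [0,1,2], [0,1,4]

so the chain groups are C_0 ≅ Z^6, C_1 ≅ Z^8, C_2 ≅ Z^2.

∂_1: C_1 → C_0 sends each edge [p,q] (with p < q) to q − p.
The resulting 6×8 matrix has rank 5, and its Smith normal form has invariant factors (1,1,1,1,1).

Boundary ∂_2: C_2 → C_1 acts by ∂[p,q,r] = [q,r] − [p,r] + [p,q]. For instance
  ∂[0,1,4] = [1,4] − [0,4] + [0,1],
  ∂[0,1,2] = [1,2] − [0,2] + [0,1].
This gives a 8×2 integer matrix of rank 2; reducing to Smith normal form yields diagonal entries (1,1).

Reading off H_k = ker ∂_k / im ∂_{k+1}:

  H_0: rank C_0 − rank ∂_1 = 6 − 5 = 1, and the invariant factors of ∂_1 are all 1, so H_0 ≅ Z.
  H_1: rank ker ∂_1 − rank ∂_2 = (8 − 5) − 2 = 1, and the invariant factors of ∂_2 are all 1, so H_1 ≅ Z.
  H_2: rank ker ∂_2 − rank ∂_3 = (2 − 2) − 0 = 0, and there is no ∂_3, so H_2 ≅ 0.

Hence the Betti numbers are b_0 = 1, b_1 = 1, b_2 = 0.

b_0 = 1, b_1 = 1, b_2 = 0.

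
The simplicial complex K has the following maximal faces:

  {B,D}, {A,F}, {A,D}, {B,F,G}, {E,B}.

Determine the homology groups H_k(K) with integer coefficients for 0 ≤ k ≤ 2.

H_0 ≅ Z,  H_1 ≅ Z,  H_2 = 0.

Fix the vertex order A < B < D < E < F < G and write every simplex with vertices in increasing order. Then dim K = 2 and the simplices of K are:

  0-simplices (6): A, B, D, E, F, G
  1-simplices (7): AD, AF, BD, BE, BF, BG, FG
  2-simplices (1): BFG

so the chain groups are C_0 ≅ Z^6, C_1 ≅ Z^7, C_2 ≅ Z^1.

The boundary map ∂_1: C_1 → C_0 maps an edge to its endpoints' difference, ∂[p,q] = q − p.
The resulting 6×7 matrix has rank 5, and its Smith normal form has invariant factors (1,1,1,1,1).

Boundary ∂_2: C_2 → C_1 sends each 2-simplex [p,q,r] to [q,r] − [p,r] + [p,q]. For instance
  ∂BFG = FG − BG + BF.
As a 7×1 matrix over Z this has rank 1, with invariant factors (1).

Computing H_k = (kernel of ∂_k) / (image of ∂_{k+1}):

  H_0: rank C_0 − rank ∂_1 = 6 − 5 = 1, and the invariant factors of ∂_1 are all 1, so H_0 = Z.
  H_1: rank ker ∂_1 − rank ∂_2 = (7 − 5) − 1 = 1, and the invariant factors of ∂_2 are all 1, so H_1 = Z.
  H_2: rank ker ∂_2 − rank ∂_3 = (1 − 1) − 0 = 0, and there is no ∂_3, so H_2 = 0.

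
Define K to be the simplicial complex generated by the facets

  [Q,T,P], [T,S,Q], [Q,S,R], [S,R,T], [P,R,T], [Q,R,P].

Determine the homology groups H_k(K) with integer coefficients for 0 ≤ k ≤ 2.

Order the vertices as P < Q < R < S < T. Listing each simplex with vertices in this order, K has dimension 2 with simplices:

  0-simplices (5): P, Q, R, S, T
  1-simplices (9): PQ, PR, PT, QR, QS, QT, RS, RT, ST
  2-simplices (6): PQR, PQT, PRT, QRS, QST, RST

giving chain groups C_0 ≅ Z^5, C_1 ≅ Z^9, C_2 ≅ Z^6.

Boundary ∂_1: C_1 → C_0 sends each edge [p,q] (with p < q) to q − p. For instance
  ∂ST = T − S.
The resulting 5×9 matrix has rank 4, and its Smith normal form has invariant factors (1,1,1,1).

The boundary map ∂_2: C_2 → C_1 maps a triangle to the signed sum of its edges. For instance
  ∂PQR = QR − PR + PQ,
  ∂PQT = QT − PT + PQ.
The 9×6 boundary matrix has rank 5 and Smith normal form diag(1,1,1,1,1).

Now H_k = ker ∂_k / im ∂_{k+1}, so:

  H_0: rank C_0 − rank ∂_1 = 5 − 4 = 1, and the invariant factors of ∂_1 are all 1, so H_0 ≅ Z.
  H_1: rank ker ∂_1 − rank ∂_2 = (9 − 4) − 5 = 0, and the invariant factors of ∂_2 are all 1, so H_1 ≅ 0.
  H_2: rank ker ∂_2 − rank ∂_3 = (6 − 5) − 0 = 1, and there is no ∂_3, so H_2 ≅ Z.

H_0 = Z,  H_1 = 0,  H_2 = Z.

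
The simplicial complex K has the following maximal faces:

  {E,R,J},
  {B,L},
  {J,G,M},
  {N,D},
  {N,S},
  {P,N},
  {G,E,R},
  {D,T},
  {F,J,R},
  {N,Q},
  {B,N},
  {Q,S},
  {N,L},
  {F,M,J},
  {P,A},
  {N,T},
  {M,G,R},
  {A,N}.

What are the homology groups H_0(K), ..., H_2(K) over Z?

Order the vertices as A < B < D < E < F < G < J < L < M < N < P < Q < R < S < T. Listing each simplex with vertices in this order, K has dimension 2 with simplices:

  0-simplices (15): A, B, D, E, F, G, J, L, M, N, P, Q, R, S, T
  1-simplices (24): AN, AP, BL, BN, DN, DT, EG, EJ, ER, FJ, FM, FR, GJ, GM, GR, JM, JR, LN, MR, NP, NQ, NS, NT, QS
  2-simplices (6): EGR, EJR, FJM, FJR, GJM, GMR

Hence C_0 ≅ Z^15, C_1 ≅ Z^24, C_2 ≅ Z^6.

∂_1: C_1 → C_0 maps an edge to its endpoints' difference, ∂[p,q] = q − p. For instance
  ∂BN = N − B.
The resulting 15×24 matrix has rank 13, and its Smith normal form has invariant factors (1,1,1,1,1,1,1,1,1,1,1,1,1).

Boundary ∂_2: C_2 → C_1 maps a triangle to the signed sum of its edges. For instance
  ∂GMR = MR − GR + GM,
  ∂FJR = JR − FR + FJ.
As a 24×6 matrix over Z this has rank 6, with invariant factors (1,1,1,1,1,1).

Now H_k = ker ∂_k / im ∂_{k+1}, so:

  H_0: rank C_0 − rank ∂_1 = 15 − 13 = 2, and the invariant factors of ∂_1 are all 1, so H_0 = Z^2.
  H_1: rank ker ∂_1 − rank ∂_2 = (24 − 13) − 6 = 5, and the invariant factors of ∂_2 are all 1, so H_1 = Z^5.
  H_2: rank ker ∂_2 − rank ∂_3 = (6 − 6) − 0 = 0, and there is no ∂_3, so H_2 = 0.

As a check, the Euler characteristic is 15 − 24 + 6 = -3, which agrees with 2 − 5 + 0 = -3.

H_0 = Z^2,  H_1 = Z^5,  H_2 = 0.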